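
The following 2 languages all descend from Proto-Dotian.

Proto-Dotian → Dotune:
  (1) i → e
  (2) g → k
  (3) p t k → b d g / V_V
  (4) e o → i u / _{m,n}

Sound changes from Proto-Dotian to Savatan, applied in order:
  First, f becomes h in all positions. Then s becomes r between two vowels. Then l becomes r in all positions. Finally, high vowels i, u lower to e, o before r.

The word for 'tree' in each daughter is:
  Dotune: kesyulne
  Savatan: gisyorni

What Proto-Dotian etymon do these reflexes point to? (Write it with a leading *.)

*gisyulni

Position 8: Dotune has e, Savatan has i. Savatan preserves i here (none of its changes turn any other segment into i), so the proto-segment is *i.
Position 1: Dotune has k, Savatan has g. Savatan preserves g here (none of its changes turn any other segment into g), so the proto-segment is *g.
Verify the candidate proto-form against each daughter:
Dotune: start from *gisyulni.
  rule 1 (vowel merger): gisyulni → gesyulne
  rule 2 (unconditioned shift): gesyulne → kesyulne
  rule 3: no change — kesyulne
  rule 4: no change — kesyulne
  ⇒ Dotune kesyulne
Savatan: start from *gisyulni.
  rule 1: no change — gisyulni
  rule 2: no change — gisyulni
  rule 3 (unconditioned shift): gisyulni → gisyurni
  rule 4 (pre-rhotic lowering): gisyurni → gisyorni
  ⇒ Savatan gisyorni
No other proto-form is consistent with every reflex, so the reconstruction is *gisyulni.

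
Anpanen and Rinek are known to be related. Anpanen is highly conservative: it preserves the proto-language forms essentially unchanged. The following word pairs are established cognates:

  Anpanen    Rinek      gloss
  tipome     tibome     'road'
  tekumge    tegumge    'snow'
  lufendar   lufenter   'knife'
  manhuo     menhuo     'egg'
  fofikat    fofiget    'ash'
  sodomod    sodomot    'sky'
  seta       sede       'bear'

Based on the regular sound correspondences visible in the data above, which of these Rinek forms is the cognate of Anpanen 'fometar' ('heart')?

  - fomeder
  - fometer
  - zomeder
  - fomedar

seta ~ sede — Anpanen t corresponds to Rinek d between vowels (before a back vowel).
lufendar ~ lufenter — Anpanen a corresponds to Rinek e after a consonant, before r.
Applying these to Anpanen 'fometar':
  fometar → fomedar   (t→d between vowels (before a back vowel))
  fomedar → fomeder   (a→e after a consonant, before r)
So the Rinek cognate is 'fomeder'.

fomeder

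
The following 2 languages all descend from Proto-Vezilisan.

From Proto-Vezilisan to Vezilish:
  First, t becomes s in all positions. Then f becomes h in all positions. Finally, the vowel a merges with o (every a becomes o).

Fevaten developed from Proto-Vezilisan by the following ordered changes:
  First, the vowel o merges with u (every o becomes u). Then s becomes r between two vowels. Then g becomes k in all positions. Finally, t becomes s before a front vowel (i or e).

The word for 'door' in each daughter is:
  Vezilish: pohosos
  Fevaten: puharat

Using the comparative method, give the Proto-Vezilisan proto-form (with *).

*pohasat

Position 4: Vezilish has o, Fevaten has a. Fevaten preserves a here (none of its changes turn any other segment into a), so the proto-segment is *a.
Position 2: Vezilish has o, Fevaten has u. Taking the neighbouring segments as reconstructed: Vezilish o could go back to *a or *o; Fevaten u could go back to *o or *u — the one source consistent with every daughter is *o.
Continuing position by position gives *pohasat; check it forward:
Vezilish: *pohasat > pohasas > pohosos  (by unconditioned shift, vowel merger)
Fevaten: start from *pohasat.
  rule 1 (vowel merger): pohasat → puhasat
  rule 2 (rhotacism): puhasat → puharat
  rule 3: no change — puharat
  rule 4: no change — puharat
  ⇒ Fevaten puharat
*pohasat is the unique common source.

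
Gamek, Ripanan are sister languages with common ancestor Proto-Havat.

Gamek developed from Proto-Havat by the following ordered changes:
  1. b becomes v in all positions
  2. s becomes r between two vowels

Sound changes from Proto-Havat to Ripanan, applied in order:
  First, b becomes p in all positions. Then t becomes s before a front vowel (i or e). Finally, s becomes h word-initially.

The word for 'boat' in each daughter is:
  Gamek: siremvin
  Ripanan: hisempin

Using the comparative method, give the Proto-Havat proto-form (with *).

Position 6: Gamek has v, Ripanan has p. Taking the neighbouring segments as reconstructed: Gamek v could go back to *b or *v; Ripanan p could go back to *p or *b — the one source consistent with every daughter is *b.
Position 1: Gamek has s, Ripanan has h. Gamek preserves s here (none of its changes turn any other segment into s), so the proto-segment is *s.
Position 3: Gamek has r, Ripanan has s. Taking the neighbouring segments as reconstructed: Gamek r could go back to *s or *r; Ripanan s could go back to *t or *s — the one source consistent with every daughter is *s.
Verify the candidate proto-form against each daughter:
Gamek: start from *sisembin.
  rule 1 (unconditioned shift): sisembin → sisemvin
  rule 2 (rhotacism): sisemvin → siremvin
  ⇒ Gamek siremvin
Ripanan: *sisembin
  sisembin → sisempin   [unconditioned shift]
  sisempin (rule 2 does not apply)
  sisempin → hisempin   [debuccalisation]
  giving Ripanan hisempin.
No other proto-form is consistent with every reflex, so the reconstruction is *sisembin.

*sisembin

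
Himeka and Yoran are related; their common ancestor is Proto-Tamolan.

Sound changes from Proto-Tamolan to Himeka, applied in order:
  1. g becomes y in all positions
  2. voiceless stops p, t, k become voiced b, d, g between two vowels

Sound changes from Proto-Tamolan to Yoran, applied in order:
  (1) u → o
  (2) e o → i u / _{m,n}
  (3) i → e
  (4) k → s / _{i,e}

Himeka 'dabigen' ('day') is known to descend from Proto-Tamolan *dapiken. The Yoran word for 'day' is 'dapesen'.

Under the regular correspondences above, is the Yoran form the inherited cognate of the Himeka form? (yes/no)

Derive the expected Yoran reflex of *dapiken:
Yoran: *dapiken > dapikin > dapeken > dapesen  (by pre-nasal raising, vowel merger, palatalisation)
Yoran 'dapesen' matches the regular reflex exactly, so the pair is cognate.

yes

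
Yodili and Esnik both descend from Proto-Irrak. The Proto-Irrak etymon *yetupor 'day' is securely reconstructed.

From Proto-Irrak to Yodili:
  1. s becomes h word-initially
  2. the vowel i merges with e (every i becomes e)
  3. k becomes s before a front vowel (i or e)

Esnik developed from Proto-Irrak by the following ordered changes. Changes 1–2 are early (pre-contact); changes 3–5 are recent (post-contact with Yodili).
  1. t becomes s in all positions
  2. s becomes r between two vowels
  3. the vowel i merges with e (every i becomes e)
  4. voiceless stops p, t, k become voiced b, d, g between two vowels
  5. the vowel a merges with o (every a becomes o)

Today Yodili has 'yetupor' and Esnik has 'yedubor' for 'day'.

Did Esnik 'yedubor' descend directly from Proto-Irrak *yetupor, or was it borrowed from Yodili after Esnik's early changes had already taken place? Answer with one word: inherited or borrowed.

If inherited, *yetupor would pass through all of Esnik's changes:
Esnik: start from *yetupor.
  rule 1 (unconditioned shift): yetupor → yesupor
  rule 2 (rhotacism): yesupor → yerupor
  rule 3: no change — yerupor
  rule 4 (intervocalic voicing): yerupor → yerubor
  rule 5: no change — yerubor
  ⇒ Esnik yerubor
If borrowed from Yodili 'yetupor' after the early changes, it would undergo only the recent ones:
  rule 3 (vowel merger): no change (yetupor)
  rule 4 (intervocalic voicing): yetupor → yedubor
  rule 5 (vowel merger): no change (yedubor)
  ⇒ as a loan: yedubor
Esnik 'yedubor' matches the loan outcome 'yedubor', not the inherited 'yerubor' — it skipped the early Esnik changes, so it was borrowed from Yodili.

borrowed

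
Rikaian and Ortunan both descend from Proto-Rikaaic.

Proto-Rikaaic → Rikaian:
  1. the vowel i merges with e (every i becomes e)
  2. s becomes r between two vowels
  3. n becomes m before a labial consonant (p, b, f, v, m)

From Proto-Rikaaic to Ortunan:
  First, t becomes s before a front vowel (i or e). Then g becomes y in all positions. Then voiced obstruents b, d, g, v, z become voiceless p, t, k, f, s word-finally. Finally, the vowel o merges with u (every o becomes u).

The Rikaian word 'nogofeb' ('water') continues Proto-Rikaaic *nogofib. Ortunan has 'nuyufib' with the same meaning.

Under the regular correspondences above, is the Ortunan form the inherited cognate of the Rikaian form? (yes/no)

no

Derive the expected Ortunan reflex of *nogofib:
Ortunan: start from *nogofib.
  rule 1: no change — nogofib
  rule 2 (unconditioned shift): nogofib → noyofib
  rule 3 (final devoicing): noyofib → noyofip
  rule 4 (vowel merger): noyofip → nuyufip
  ⇒ Ortunan nuyufip
The regular Ortunan reflex would be 'nuyufip', but the attested form is 'nuyufib'. The correspondence is irregular, so they are not cognates (the Ortunan form has a different source).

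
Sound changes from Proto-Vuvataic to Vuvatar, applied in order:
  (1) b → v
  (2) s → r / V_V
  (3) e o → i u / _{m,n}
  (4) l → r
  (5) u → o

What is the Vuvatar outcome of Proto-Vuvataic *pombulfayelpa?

Vuvatar: *pombulfayelpa > pomvulfayelpa > pumvulfayelpa > pumvurfayerpa > pomvorfayerpa  (by unconditioned shift, pre-nasal raising, unconditioned shift, vowel merger)

pomvorfayerpa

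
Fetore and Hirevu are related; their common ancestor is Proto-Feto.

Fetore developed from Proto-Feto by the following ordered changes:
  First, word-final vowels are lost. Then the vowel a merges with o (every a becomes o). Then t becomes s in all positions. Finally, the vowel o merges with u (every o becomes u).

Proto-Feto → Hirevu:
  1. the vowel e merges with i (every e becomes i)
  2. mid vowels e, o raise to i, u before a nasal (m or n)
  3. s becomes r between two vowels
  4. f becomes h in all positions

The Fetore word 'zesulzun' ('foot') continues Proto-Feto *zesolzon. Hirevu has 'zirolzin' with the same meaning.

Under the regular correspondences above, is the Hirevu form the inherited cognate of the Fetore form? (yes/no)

Derive the expected Hirevu reflex of *zesolzon:
Hirevu: start from *zesolzon.
  rule 1 (vowel merger): zesolzon → zisolzon
  rule 2 (pre-nasal raising): zisolzon → zisolzun
  rule 3 (rhotacism): zisolzun → zirolzun
  rule 4: no change — zirolzun
  ⇒ Hirevu zirolzun
The regular Hirevu reflex would be 'zirolzun', but the attested form is 'zirolzin'. The correspondence is irregular, so they are not cognates (the Hirevu form has a different source).

no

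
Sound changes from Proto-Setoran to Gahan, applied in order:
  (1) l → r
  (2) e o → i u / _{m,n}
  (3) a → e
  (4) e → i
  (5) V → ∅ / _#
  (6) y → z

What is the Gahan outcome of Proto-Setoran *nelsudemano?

nirsudimin

Gahan: start from *nelsudemano.
  rule 1 (unconditioned shift): nelsudemano → nersudemano
  rule 2 (pre-nasal raising): nersudemano → nersudimano
  rule 3 (vowel merger): nersudimano → nersudimeno
  rule 4 (vowel merger): nersudimeno → nirsudimino
  rule 5 (apocope): nirsudimino → nirsudimin
  rule 6: no change — nirsudimin
  ⇒ Gahan nirsudimin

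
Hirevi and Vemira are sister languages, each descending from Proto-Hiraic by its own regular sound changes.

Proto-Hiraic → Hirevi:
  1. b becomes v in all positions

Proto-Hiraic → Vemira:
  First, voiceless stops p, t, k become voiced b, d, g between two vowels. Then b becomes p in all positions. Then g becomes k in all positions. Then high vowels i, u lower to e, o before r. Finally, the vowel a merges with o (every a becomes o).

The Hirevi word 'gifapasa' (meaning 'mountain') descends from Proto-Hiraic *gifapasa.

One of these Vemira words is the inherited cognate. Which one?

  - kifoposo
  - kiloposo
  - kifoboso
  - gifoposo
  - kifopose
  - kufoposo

Vemira: start from *gifapasa.
  rule 1 (intervocalic voicing): gifapasa → gifabasa
  rule 2 (unconditioned shift): gifabasa → gifapasa
  rule 3 (unconditioned shift): gifapasa → kifapasa
  rule 4: no change — kifapasa
  rule 5 (vowel merger): kifapasa → kifoposo
  ⇒ Vemira kifoposo
Among the options, 'kifoposo' alone shows every Vemira change applied in order.

kifoposo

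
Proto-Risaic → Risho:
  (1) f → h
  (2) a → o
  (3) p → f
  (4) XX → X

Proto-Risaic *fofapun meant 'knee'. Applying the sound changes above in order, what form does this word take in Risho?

hohofun

Risho: *fofapun > hohapun > hohopun > hohofun  (by unconditioned shift, vowel merger, unconditioned shift)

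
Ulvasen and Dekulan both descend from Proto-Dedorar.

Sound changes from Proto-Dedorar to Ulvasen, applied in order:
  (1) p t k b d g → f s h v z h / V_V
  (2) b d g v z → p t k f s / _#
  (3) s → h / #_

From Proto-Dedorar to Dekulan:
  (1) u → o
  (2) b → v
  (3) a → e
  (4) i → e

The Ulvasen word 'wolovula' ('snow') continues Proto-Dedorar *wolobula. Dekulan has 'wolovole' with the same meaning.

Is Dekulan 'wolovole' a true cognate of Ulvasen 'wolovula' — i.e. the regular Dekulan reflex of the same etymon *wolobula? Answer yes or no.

Derive the expected Dekulan reflex of *wolobula:
Dekulan: start from *wolobula.
  rule 1 (vowel merger): wolobula → wolobola
  rule 2 (unconditioned shift): wolobola → wolovola
  rule 3 (vowel merger): wolovola → wolovole
  rule 4: no change — wolovole
  ⇒ Dekulan wolovole
Dekulan 'wolovole' matches the regular reflex exactly, so the pair is cognate.

yes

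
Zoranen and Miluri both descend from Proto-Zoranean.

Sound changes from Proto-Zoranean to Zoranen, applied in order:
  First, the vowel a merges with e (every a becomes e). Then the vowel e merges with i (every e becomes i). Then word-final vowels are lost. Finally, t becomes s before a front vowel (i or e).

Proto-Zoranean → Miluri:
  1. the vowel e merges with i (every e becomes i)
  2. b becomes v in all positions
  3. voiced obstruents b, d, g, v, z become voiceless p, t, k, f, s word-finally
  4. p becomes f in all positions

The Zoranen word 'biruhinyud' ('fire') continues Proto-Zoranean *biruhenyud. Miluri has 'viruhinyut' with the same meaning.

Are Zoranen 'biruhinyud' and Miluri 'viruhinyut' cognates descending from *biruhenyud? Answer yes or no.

yes

Derive the expected Miluri reflex of *biruhenyud:
Miluri: *biruhenyud
  biruhenyud → biruhinyud   [vowel merger]
  biruhinyud → viruhinyud   [unconditioned shift]
  viruhinyud → viruhinyut   [final devoicing]
  viruhinyut (rule 4 does not apply)
  giving Miluri viruhinyut.
Miluri 'viruhinyut' matches the regular reflex exactly, so the pair is cognate.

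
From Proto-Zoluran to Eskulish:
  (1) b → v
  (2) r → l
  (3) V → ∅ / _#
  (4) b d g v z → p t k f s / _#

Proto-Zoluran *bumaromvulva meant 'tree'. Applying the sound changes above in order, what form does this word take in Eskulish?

vumalomvulf

Eskulish: *bumaromvulva
  bumaromvulva → vumaromvulva   [unconditioned shift]
  vumaromvulva → vumalomvulva   [unconditioned shift]
  vumalomvulva → vumalomvulv   [apocope]
  vumalomvulv → vumalomvulf   [final devoicing]
  giving Eskulish vumalomvulf.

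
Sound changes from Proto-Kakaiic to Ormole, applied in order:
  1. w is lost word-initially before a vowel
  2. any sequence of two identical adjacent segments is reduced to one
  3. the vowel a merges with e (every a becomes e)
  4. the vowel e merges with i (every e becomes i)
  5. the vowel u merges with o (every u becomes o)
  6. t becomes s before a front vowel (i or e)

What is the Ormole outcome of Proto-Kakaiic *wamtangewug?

Ormole: *wamtangewug > amtangewug > emtengewug > imtingiwug > imtingiwog > imsingiwog  (by glide loss, vowel merger, vowel merger, vowel merger, palatalisation)

imsingiwog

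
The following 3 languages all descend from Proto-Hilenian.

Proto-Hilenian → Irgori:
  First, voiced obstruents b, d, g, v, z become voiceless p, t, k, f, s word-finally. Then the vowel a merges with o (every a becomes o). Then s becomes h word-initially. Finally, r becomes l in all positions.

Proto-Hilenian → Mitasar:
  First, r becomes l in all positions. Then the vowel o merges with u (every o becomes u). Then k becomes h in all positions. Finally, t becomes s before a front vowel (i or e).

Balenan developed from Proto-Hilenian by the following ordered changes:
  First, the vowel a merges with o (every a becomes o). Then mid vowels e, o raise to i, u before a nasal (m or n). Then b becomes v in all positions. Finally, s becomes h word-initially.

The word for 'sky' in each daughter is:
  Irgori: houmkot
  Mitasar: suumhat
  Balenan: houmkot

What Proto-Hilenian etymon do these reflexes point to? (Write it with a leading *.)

*soumkat

Position 6: Irgori has o, Mitasar has a, Balenan has o. Mitasar preserves a here (none of its changes turn any other segment into a), so the proto-segment is *a.
Position 5: Irgori has k, Mitasar has h, Balenan has k. Balenan preserves k here (none of its changes turn any other segment into k), so the proto-segment is *k.
This points to *soumkat. Verify forward in each daughter:
Irgori: *soumkat
  soumkat (rule 1 does not apply)
  soumkat → soumkot   [vowel merger]
  soumkot → houmkot   [debuccalisation]
  houmkot (rule 4 does not apply)
  giving Irgori houmkot.
Mitasar: start from *soumkat.
  rule 1: no change — soumkat
  rule 2 (vowel merger): soumkat → suumkat
  rule 3 (unconditioned shift): suumkat → suumhat
  rule 4: no change — suumhat
  ⇒ Mitasar suumhat
Balenan: *soumkat
  soumkat → soumkot   [vowel merger]
  soumkot (rule 2 does not apply)
  soumkot (rule 3 does not apply)
  soumkot → houmkot   [debuccalisation]
  giving Balenan houmkot.
Only *soumkat yields all of Irgori houmkot, Mitasar suumhat, Balenan houmkot.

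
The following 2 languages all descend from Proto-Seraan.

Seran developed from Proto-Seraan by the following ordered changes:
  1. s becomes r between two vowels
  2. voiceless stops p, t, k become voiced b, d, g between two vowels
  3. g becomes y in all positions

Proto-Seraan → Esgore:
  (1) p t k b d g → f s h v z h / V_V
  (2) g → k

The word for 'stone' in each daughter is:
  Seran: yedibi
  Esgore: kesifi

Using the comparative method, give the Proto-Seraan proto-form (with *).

Position 3: Seran has d, Esgore has s. Taking the neighbouring segments as reconstructed: Seran d could go back to *t or *d; Esgore s could go back to *t or *s — the one source consistent with every daughter is *t.
Position 1: Seran has y, Esgore has k. Taking the neighbouring segments as reconstructed: Seran y could go back to *g or *y; Esgore k could go back to *k or *g — the one source consistent with every daughter is *g.
Position 5: Seran has b, Esgore has f. Taking the neighbouring segments as reconstructed: Seran b could go back to *p or *b; Esgore f could go back to *p or *f — the one source consistent with every daughter is *p.
This points to *getipi. Verify forward in each daughter:
Seran: *getipi
  getipi (rule 1 does not apply)
  getipi → gedibi   [intervocalic voicing]
  gedibi → yedibi   [unconditioned shift]
  giving Seran yedibi.
Esgore: *getipi > gesifi > kesifi  (by intervocalic lenition, unconditioned shift)
No other proto-form is consistent with every reflex, so the reconstruction is *getipi.

*getipi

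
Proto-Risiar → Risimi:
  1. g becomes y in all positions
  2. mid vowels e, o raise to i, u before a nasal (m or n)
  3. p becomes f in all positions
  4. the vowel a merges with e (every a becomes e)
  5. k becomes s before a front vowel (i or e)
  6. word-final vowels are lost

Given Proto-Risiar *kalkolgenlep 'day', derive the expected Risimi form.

selkolyinlef

Risimi: start from *kalkolgenlep.
  rule 1 (unconditioned shift): kalkolgenlep → kalkolyenlep
  rule 2 (pre-nasal raising): kalkolyenlep → kalkolyinlep
  rule 3 (unconditioned shift): kalkolyinlep → kalkolyinlef
  rule 4 (vowel merger): kalkolyinlef → kelkolyinlef
  rule 5 (palatalisation): kelkolyinlef → selkolyinlef
  rule 6: no change — selkolyinlef
  ⇒ Risimi selkolyinlef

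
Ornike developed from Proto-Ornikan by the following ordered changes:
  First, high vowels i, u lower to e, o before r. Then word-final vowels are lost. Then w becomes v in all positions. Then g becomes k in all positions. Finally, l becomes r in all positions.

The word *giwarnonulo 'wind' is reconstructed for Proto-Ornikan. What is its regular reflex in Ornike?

Ornike: *giwarnonulo > giwarnonul > givarnonul > kivarnonul > kivarnonur  (by apocope, unconditioned shift, unconditioned shift, unconditioned shift)

kivarnonur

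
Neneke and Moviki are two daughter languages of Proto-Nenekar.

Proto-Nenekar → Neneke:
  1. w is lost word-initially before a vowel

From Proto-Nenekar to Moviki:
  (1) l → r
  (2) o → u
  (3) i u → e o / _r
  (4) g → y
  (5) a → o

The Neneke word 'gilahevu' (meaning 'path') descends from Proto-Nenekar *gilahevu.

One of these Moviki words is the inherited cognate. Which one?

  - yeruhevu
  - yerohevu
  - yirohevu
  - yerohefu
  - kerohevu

Moviki: start from *gilahevu.
  rule 1 (unconditioned shift): gilahevu → girahevu
  rule 2: no change — girahevu
  rule 3 (pre-rhotic lowering): girahevu → gerahevu
  rule 4 (unconditioned shift): gerahevu → yerahevu
  rule 5 (vowel merger): yerahevu → yerohevu
  ⇒ Moviki yerohevu
Among the options, 'yerohevu' alone shows every Moviki change applied in order.

yerohevu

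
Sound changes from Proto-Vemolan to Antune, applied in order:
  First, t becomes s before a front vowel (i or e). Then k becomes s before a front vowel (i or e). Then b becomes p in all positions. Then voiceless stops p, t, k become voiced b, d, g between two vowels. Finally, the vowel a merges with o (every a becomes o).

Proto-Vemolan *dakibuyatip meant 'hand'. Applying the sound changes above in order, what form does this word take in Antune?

Antune: *dakibuyatip > dakibuyasip > dasibuyasip > dasipuyasip > dasibuyasip > dosibuyosip  (by palatalisation, palatalisation, unconditioned shift, intervocalic voicing, vowel merger)

dosibuyosip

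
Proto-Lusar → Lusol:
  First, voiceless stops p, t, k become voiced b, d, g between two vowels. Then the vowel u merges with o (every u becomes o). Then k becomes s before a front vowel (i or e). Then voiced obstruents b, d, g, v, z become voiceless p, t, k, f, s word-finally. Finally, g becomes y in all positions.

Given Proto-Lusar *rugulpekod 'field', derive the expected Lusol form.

royolpeyot

Lusol: *rugulpekod > rugulpegod > rogolpegod > rogolpegot > royolpeyot  (by intervocalic voicing, vowel merger, final devoicing, unconditioned shift)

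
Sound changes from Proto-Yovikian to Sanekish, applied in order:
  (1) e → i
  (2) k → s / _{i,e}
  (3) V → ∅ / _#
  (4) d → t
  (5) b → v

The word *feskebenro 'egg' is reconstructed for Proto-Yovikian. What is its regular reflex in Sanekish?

Sanekish: start from *feskebenro.
  rule 1 (vowel merger): feskebenro → fiskibinro
  rule 2 (palatalisation): fiskibinro → fissibinro
  rule 3 (apocope): fissibinro → fissibinr
  rule 4: no change — fissibinr
  rule 5 (unconditioned shift): fissibinr → fissivinr
  ⇒ Sanekish fissivinr

fissivinr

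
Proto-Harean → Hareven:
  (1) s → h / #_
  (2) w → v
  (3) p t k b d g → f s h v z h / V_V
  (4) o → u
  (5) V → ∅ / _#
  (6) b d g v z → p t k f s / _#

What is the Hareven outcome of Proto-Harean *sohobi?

Hareven: *sohobi
  sohobi → hohobi   [debuccalisation]
  hohobi (rule 2 does not apply)
  hohobi → hohovi   [intervocalic lenition]
  hohovi → huhuvi   [vowel merger]
  huhuvi → huhuv   [apocope]
  huhuv → huhuf   [final devoicing]
  giving Hareven huhuf.

huhuf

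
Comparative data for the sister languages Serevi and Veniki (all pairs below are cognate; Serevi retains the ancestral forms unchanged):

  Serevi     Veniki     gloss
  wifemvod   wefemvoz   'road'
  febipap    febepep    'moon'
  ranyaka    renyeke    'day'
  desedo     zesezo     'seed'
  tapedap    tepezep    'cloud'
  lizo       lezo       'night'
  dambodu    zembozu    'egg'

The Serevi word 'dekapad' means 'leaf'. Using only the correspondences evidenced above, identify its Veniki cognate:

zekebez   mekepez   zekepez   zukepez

desedo ~ zesezo — Serevi d corresponds to Veniki z word-initially before a front vowel.
febipap ~ febepep, tapedap ~ tepezep — Serevi a corresponds to Veniki e after a consonant, before a labial obstruent.
ranyaka ~ renyeke — Serevi a corresponds to Veniki e after a consonant, before a consonant other than r, m, n, p, b, f, v.
wifemvod ~ wefemvoz — Serevi d corresponds to Veniki z word-finally.
Applying these to Serevi 'dekapad':
  dekapad → zekapad   (d→z word-initially before a front vowel)
  zekapad → zekepad   (a→e after a consonant, before a labial obstruent)
  zekepad → zekeped   (a→e after a consonant, before a consonant other than r, m, n, p, b, f, v)
  zekeped → zekepez   (d→z word-finally)
So the Veniki cognate is 'zekepez'.

zekepez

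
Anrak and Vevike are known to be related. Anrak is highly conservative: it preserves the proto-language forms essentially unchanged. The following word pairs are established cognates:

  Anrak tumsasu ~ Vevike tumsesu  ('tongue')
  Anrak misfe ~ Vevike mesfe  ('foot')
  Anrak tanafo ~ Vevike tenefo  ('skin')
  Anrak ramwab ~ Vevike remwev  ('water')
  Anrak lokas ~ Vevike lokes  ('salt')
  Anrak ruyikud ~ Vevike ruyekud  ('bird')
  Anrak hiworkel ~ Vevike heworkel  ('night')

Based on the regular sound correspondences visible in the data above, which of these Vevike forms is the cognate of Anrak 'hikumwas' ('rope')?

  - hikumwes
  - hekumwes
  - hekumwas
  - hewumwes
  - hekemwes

hekumwes

misfe ~ mesfe, ruyikud ~ ruyekud — Anrak i corresponds to Vevike e after a consonant, before a consonant other than r, m, n, p, b, f, v.
tumsasu ~ tumsesu, lokas ~ lokes — Anrak a corresponds to Vevike e after a consonant, before a consonant other than r, m, n, p, b, f, v.
Applying these to Anrak 'hikumwas':
  hikumwas → hekumwas   (i→e after a consonant, before a consonant other than r, m, n, p, b, f, v)
  hekumwas → hekumwes   (a→e after a consonant, before a consonant other than r, m, n, p, b, f, v)
So the Vevike cognate is 'hekumwes'.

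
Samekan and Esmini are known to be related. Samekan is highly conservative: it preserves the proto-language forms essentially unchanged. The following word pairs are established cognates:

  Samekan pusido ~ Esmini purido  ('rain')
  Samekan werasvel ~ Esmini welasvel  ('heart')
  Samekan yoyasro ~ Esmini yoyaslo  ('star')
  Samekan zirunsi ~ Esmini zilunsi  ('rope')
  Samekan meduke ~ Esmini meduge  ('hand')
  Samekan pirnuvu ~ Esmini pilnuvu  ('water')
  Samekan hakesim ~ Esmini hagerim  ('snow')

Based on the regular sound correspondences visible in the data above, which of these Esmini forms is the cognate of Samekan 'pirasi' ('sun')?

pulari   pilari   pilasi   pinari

werasvel ~ welasvel — Samekan r corresponds to Esmini l between vowels (before a back vowel).
pusido ~ purido, hakesim ~ hagerim — Samekan s corresponds to Esmini r between vowels (before a front vowel).
Applying these to Samekan 'pirasi':
  pirasi → pilasi   (r→l between vowels (before a back vowel))
  pilasi → pilari   (s→r between vowels (before a front vowel))
So the Esmini cognate is 'pilari'.

pilari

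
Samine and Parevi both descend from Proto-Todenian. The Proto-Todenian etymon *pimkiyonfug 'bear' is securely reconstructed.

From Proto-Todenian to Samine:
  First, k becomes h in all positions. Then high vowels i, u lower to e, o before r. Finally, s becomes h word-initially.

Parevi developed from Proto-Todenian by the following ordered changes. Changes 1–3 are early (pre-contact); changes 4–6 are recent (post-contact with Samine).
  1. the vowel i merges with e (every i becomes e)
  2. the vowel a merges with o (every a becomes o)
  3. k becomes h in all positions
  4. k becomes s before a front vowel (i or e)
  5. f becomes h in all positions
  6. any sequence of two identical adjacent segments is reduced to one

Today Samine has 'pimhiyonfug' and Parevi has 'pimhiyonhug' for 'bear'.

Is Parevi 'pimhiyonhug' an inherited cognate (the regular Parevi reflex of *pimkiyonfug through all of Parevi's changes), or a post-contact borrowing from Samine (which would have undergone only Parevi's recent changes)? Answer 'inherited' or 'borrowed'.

If inherited, *pimkiyonfug would pass through all of Parevi's changes:
Parevi: start from *pimkiyonfug.
  rule 1 (vowel merger): pimkiyonfug → pemkeyonfug
  rule 2: no change — pemkeyonfug
  rule 3 (unconditioned shift): pemkeyonfug → pemheyonfug
  rule 4: no change — pemheyonfug
  rule 5 (unconditioned shift): pemheyonfug → pemheyonhug
  rule 6: no change — pemheyonhug
  ⇒ Parevi pemheyonhug
If borrowed from Samine 'pimhiyonfug' after the early changes, it would undergo only the recent ones:
  rule 4 (palatalisation): no change (pimhiyonfug)
  rule 5 (unconditioned shift): pimhiyonfug → pimhiyonhug
  rule 6 (degemination): no change (pimhiyonhug)
  ⇒ as a loan: pimhiyonhug
Parevi 'pimhiyonhug' matches the loan outcome 'pimhiyonhug', not the inherited 'pemheyonhug' — it skipped the early Parevi changes, so it was borrowed from Samine.

borrowed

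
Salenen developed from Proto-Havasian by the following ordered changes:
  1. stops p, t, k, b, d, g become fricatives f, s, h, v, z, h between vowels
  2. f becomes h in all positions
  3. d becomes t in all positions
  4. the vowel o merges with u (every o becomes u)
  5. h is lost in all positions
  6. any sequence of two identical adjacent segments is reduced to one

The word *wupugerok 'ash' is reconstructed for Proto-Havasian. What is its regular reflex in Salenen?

wueruk

Salenen: *wupugerok > wufuherok > wuhuherok > wuhuheruk > wuueruk > wueruk  (by intervocalic lenition, unconditioned shift, vowel merger, h-loss, degemination)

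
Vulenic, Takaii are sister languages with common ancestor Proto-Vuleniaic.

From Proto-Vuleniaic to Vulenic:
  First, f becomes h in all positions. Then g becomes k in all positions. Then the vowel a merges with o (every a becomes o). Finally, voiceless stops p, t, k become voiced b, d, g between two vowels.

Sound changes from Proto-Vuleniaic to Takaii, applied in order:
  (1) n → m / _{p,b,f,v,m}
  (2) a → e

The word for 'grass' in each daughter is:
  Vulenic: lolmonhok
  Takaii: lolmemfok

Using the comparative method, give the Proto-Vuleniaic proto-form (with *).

Position 7: Vulenic has h, Takaii has f. Takaii preserves f here (none of its changes turn any other segment into f), so the proto-segment is *f.
Position 6: Vulenic has n, Takaii has m. Vulenic preserves n here (none of its changes turn any other segment into n), so the proto-segment is *n.
Position 5: Vulenic has o, Takaii has e. Taking the neighbouring segments as reconstructed: Vulenic o could go back to *a or *o; Takaii e could go back to *a or *e — the one source consistent with every daughter is *a.
This points to *lolmanfok. Verify forward in each daughter:
Vulenic: *lolmanfok
  lolmanfok → lolmanhok   [unconditioned shift]
  lolmanhok (rule 2 does not apply)
  lolmanhok → lolmonhok   [vowel merger]
  lolmonhok (rule 4 does not apply)
  giving Vulenic lolmonhok.
Takaii: *lolmanfok > lolmamfok > lolmemfok  (by nasal place assimilation, vowel merger)
No other proto-form is consistent with every reflex, so the reconstruction is *lolmanfok.

*lolmanfok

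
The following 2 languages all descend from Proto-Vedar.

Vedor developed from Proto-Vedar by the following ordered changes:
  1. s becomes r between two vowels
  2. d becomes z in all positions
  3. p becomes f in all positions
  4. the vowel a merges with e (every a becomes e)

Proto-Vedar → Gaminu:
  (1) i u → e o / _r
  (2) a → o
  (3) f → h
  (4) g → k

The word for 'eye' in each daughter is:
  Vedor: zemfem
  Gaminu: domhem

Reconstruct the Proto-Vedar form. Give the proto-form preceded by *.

*damfem

Position 1: Vedor has z, Gaminu has d. Gaminu preserves d here (none of its changes turn any other segment into d), so the proto-segment is *d.
Position 2: Vedor has e, Gaminu has o. Taking the neighbouring segments as reconstructed: Vedor e could go back to *a or *e; Gaminu o could go back to *a or *o — the one source consistent with every daughter is *a.
Verify the candidate proto-form against each daughter:
Vedor: start from *damfem.
  rule 1: no change — damfem
  rule 2 (unconditioned shift): damfem → zamfem
  rule 3: no change — zamfem
  rule 4 (vowel merger): zamfem → zemfem
  ⇒ Vedor zemfem
Gaminu: *damfem > domfem > domhem  (by vowel merger, unconditioned shift)
*damfem is the unique common source.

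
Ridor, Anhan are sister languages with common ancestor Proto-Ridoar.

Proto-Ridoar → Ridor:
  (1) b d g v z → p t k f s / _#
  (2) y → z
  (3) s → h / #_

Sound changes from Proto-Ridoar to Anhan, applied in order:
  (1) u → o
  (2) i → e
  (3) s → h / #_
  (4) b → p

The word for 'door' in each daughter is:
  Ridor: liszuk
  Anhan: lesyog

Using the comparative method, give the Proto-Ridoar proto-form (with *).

*lisyug

Position 6: Ridor has k, Anhan has g. Anhan preserves g here (none of its changes turn any other segment into g), so the proto-segment is *g.
Position 2: Ridor has i, Anhan has e. Ridor preserves i here (none of its changes turn any other segment into i), so the proto-segment is *i.
Position 4: Ridor has z, Anhan has y. Anhan preserves y here (none of its changes turn any other segment into y), so the proto-segment is *y.
This points to *lisyug. Verify forward in each daughter:
Ridor: *lisyug
  lisyug → lisyuk   [final devoicing]
  lisyuk → liszuk   [unconditioned shift]
  liszuk (rule 3 does not apply)
  giving Ridor liszuk.
Anhan: *lisyug > lisyog > lesyog  (by vowel merger, vowel merger)
*lisyug is the unique common source.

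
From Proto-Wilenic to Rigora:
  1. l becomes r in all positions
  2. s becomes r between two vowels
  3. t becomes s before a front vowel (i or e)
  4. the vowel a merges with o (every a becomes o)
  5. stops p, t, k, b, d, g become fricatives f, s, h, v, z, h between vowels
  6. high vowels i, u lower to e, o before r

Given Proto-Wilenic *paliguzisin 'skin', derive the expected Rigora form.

porihuzerin

Rigora: start from *paliguzisin.
  rule 1 (unconditioned shift): paliguzisin → pariguzisin
  rule 2 (rhotacism): pariguzisin → pariguzirin
  rule 3: no change — pariguzirin
  rule 4 (vowel merger): pariguzirin → poriguzirin
  rule 5 (intervocalic lenition): poriguzirin → porihuzirin
  rule 6 (pre-rhotic lowering): porihuzirin → porihuzerin
  ⇒ Rigora porihuzerin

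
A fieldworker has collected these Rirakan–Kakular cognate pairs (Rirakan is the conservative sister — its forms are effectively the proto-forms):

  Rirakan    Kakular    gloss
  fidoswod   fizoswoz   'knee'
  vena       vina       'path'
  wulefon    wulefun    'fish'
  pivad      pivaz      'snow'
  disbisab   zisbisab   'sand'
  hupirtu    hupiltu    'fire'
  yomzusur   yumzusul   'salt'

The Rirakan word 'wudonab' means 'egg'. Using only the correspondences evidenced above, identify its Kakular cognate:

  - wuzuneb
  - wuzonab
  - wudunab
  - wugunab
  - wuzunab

wuzunab

fidoswod ~ fizoswoz — Rirakan d corresponds to Kakular z between vowels (before a back vowel).
wulefon ~ wulefun — Rirakan o corresponds to Kakular u after a consonant, before a nasal.
Applying these to Rirakan 'wudonab':
  wudonab → wuzonab   (d→z between vowels (before a back vowel))
  wuzonab → wuzunab   (o→u after a consonant, before a nasal)
So the Kakular cognate is 'wuzunab'.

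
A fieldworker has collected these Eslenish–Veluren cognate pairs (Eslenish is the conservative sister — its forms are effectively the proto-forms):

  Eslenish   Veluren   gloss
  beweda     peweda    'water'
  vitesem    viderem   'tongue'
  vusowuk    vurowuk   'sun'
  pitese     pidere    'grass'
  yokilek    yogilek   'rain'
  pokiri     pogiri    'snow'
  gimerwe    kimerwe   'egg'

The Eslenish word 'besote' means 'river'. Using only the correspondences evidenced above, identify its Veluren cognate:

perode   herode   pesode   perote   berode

beweda ~ peweda — Eslenish b corresponds to Veluren p word-initially before a front vowel.
vusowuk ~ vurowuk — Eslenish s corresponds to Veluren r between vowels (before a back vowel).
vitesem ~ viderem, pitese ~ pidere — Eslenish t corresponds to Veluren d between vowels (before a front vowel).
Applying these to Eslenish 'besote':
  besote → pesote   (b→p word-initially before a front vowel)
  pesote → perote   (s→r between vowels (before a back vowel))
  perote → perode   (t→d between vowels (before a front vowel))
So the Veluren cognate is 'perode'.

perode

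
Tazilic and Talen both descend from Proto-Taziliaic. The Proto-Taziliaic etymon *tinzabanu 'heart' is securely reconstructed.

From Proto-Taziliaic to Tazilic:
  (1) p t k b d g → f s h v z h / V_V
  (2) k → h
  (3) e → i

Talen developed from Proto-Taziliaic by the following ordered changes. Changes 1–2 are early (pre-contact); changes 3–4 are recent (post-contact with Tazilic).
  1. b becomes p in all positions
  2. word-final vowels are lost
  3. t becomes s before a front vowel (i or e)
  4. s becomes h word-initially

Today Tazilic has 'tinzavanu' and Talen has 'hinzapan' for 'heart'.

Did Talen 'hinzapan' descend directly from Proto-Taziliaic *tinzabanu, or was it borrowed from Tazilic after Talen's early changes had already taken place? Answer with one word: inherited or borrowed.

inherited

If inherited, *tinzabanu would pass through all of Talen's changes:
Talen: start from *tinzabanu.
  rule 1 (unconditioned shift): tinzabanu → tinzapanu
  rule 2 (apocope): tinzapanu → tinzapan
  rule 3 (palatalisation): tinzapan → sinzapan
  rule 4 (debuccalisation): sinzapan → hinzapan
  ⇒ Talen hinzapan
If borrowed from Tazilic 'tinzavanu' after the early changes, it would undergo only the recent ones:
  rule 3 (palatalisation): tinzavanu → sinzavanu
  rule 4 (debuccalisation): sinzavanu → hinzavanu
  ⇒ as a loan: hinzavanu
Talen 'hinzapan' matches the inherited outcome exactly, so it is an inherited cognate, not a loan.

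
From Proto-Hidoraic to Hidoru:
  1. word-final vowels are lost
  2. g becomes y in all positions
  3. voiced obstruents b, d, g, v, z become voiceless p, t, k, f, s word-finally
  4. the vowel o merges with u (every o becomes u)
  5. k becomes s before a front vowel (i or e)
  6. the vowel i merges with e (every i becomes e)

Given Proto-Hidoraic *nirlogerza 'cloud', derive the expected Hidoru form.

nerluyers

Hidoru: *nirlogerza > nirlogerz > nirloyerz > nirloyers > nirluyers > nerluyers  (by apocope, unconditioned shift, final devoicing, vowel merger, vowel merger)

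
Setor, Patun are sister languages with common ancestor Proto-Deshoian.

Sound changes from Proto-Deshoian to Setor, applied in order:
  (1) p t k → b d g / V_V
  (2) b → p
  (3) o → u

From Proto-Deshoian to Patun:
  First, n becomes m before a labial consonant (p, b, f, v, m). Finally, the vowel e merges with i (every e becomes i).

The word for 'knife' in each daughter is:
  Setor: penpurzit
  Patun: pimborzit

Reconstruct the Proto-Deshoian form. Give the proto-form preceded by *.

Position 4: Setor has p, Patun has b. Patun preserves b here (none of its changes turn any other segment into b), so the proto-segment is *b.
Position 2: Setor has e, Patun has i. Setor preserves e here (none of its changes turn any other segment into e), so the proto-segment is *e.
Position 5: Setor has u, Patun has o. Patun preserves o here (none of its changes turn any other segment into o), so the proto-segment is *o.
Verify the candidate proto-form against each daughter:
Setor: *penborzit > penporzit > penpurzit  (by unconditioned shift, vowel merger)
Patun: *penborzit
  penborzit → pemborzit   [nasal place assimilation]
  pemborzit → pimborzit   [vowel merger]
  giving Patun pimborzit.
No other proto-form is consistent with every reflex, so the reconstruction is *penborzit.

*penborzit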